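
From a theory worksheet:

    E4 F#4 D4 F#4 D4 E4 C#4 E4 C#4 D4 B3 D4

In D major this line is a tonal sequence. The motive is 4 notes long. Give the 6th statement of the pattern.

The 4-note cells begin on E4, D4, C#4 — each down a 2nd from the last.
Carrying on: B3 → A3 → G3.
So cell 6 is G3 A3 F#3 A3.

G3 A3 F#3 A3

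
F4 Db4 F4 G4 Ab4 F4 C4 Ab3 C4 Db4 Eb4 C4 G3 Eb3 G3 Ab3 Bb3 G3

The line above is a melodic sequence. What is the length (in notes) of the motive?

Try groups of 6 (3 cells in 18 notes):
F4 Db4 F4 G4 Ab4 F4 | C4 Ab3 C4 Db4 Eb4 C4 | G3 Eb3 G3 Ab3 Bb3 G3
Each cell is the previous one down a 4th — so the unit is 6 notes.

6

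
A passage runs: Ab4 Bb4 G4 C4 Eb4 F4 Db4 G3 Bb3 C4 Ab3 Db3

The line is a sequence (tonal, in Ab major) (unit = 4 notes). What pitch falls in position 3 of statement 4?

Grouping in 4s, the 3rd note of each cell is G4, Db4, Ab3.
From Ab3, down a 4th gives Eb3.

Eb3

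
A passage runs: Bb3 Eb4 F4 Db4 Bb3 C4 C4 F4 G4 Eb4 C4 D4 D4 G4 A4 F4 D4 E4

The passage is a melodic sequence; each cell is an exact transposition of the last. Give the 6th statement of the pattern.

G#4 C#5 D#5 B4 G#4 A#4

With a 6-note motive the entries are Bb3, C4, D4, each up a 2nd from the previous.
Carrying on: E4 → F#4 → G#4.
Statement 6 starts on G#4 and keeps the same exact contour: G#4 C#5 D#5 B4 G#4 A#4.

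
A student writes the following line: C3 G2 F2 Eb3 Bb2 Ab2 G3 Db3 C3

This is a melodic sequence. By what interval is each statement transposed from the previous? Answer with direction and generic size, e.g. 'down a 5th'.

up a 3rd

Unit = 3 notes; the statements start on C3, Eb3, G3, moving up a 3rd each time.
From C3 to Eb3: up a 3rd.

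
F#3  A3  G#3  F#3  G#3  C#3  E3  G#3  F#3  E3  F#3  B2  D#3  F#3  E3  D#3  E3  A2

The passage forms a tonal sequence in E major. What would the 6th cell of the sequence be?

With a 6-note motive the entries are F#3, E3, D#3, each down a 2nd from the previous.
Extending down a 2nd: C#3 → B2 → A2.
From A2 the diatonic shape gives A2 C#3 B2 A2 B2 E2.

A2 C#3 B2 A2 B2 E2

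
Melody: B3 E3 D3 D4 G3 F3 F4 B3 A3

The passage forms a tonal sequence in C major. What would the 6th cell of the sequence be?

E5 A4 G4

With a 3-note motive the entries are B3, D4, F4, each up a 3rd from the previous.
Continuing the starts: A4 → C5 → E5.
From E5 the diatonic shape gives E5 A4 G4.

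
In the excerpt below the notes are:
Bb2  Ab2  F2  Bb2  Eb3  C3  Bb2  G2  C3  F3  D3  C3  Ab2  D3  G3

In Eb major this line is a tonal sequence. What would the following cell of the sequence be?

The 5-note cells begin on Bb2, C3, D3 — each up a 2nd from the last.
Statement 4 starts on Eb3 and keeps the same diatonic contour: Eb3 D3 Bb2 Eb3 Ab3.

Eb3 D3 Bb2 Eb3 Ab3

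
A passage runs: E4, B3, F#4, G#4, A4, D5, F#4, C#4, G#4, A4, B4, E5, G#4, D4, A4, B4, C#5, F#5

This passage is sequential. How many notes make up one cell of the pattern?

6

18 notes total. Splitting into 3 groups of 6:
E4 B3 F#4 G#4 A4 D5 | F#4 C#4 G#4 A4 B4 E5 | G#4 D4 A4 B4 C#5 F#5
That's a consistent up a 2nd shift per cell, and no other grouping gives one.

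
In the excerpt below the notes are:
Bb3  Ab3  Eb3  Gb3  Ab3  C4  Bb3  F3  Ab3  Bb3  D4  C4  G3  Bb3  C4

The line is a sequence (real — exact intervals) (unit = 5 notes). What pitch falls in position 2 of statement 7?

G#4

With 5-note cells, note 2 of each statement runs Ab3, Bb3, C4.
Carrying that up a 2nd forward: D4 → E4 → F#4 → G#4.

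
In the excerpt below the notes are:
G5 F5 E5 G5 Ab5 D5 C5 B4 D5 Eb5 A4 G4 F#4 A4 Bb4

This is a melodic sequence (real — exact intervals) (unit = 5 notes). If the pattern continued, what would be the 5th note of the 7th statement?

Grouping in 5s, the 5th note of each cell is Ab5, Eb5, Bb4.
Extending down a 4th: F4 → C4 → G3 → D3.

D3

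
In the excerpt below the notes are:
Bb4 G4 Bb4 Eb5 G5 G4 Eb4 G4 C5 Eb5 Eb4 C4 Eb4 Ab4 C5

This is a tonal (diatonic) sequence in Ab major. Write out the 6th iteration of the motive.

F3 Db3 F3 Bb3 Db4

The 5-note cells begin on Bb4, G4, Eb4 — each down a 3rd from the last.
Continuing the starts: C4 → Ab3 → F3.
From F3 the diatonic shape gives F3 Db3 F3 Bb3 Db4.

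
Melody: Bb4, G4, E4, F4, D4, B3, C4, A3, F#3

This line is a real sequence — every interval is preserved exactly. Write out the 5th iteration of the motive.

D3 B2 G#2

Taking 3-note groups, the heads are Bb4, F4, C4: the pattern moves down a 4th.
Extending down a 4th: G3 → D3.
Statement 5 starts on D3 and keeps the same exact contour: D3 B2 G#2.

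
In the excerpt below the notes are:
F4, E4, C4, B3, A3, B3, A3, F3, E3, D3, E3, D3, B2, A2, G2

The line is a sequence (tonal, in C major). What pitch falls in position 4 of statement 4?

D2

The unit is 5 notes. Position-4 pitches of the 3 shown cells: B3, E3, A2.
Each moves down a 5th; the next is D2.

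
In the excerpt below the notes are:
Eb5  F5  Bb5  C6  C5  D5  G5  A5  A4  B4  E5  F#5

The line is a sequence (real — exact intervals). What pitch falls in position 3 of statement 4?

Grouping in 4s, the 3rd note of each cell is Bb5, G5, E5.
From E5, down a 3rd gives C#5.

C#5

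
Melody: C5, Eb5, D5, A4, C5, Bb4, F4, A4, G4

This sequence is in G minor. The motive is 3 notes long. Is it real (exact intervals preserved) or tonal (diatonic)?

Every note is diatonic to G minor.
Cell 1 has -1 semitones from note 2 to 3, but cell 2 has -2 — the interval quality changes while the contour stays the same, which is the hallmark of a tonal sequence.

tonal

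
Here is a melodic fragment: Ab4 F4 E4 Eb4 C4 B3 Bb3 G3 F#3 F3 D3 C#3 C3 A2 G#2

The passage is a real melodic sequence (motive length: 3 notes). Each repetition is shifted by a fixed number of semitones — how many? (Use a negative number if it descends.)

With a 3-note motive the entries are Ab4, Eb4, Bb3, F3, C3, each down a 4th from the previous.
Ab4 to Eb4 spans -5 semitones.

-5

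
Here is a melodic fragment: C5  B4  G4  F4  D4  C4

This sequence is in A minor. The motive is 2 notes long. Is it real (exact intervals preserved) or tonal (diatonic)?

Every note is diatonic to A minor.
Cell 1 has -1 semitones from note 1 to 2, but cell 2 has -2 — the interval quality changes while the contour stays the same, which is the hallmark of a tonal sequence.

tonal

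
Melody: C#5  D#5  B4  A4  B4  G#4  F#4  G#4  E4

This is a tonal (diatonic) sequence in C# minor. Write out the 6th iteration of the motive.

G#3 A3 F#3

The 3-note cells begin on C#5, A4, F#4 — each down a 3rd from the last.
Carrying on: D#4 → B3 → G#3.
So cell 6 is G#3 A3 F#3.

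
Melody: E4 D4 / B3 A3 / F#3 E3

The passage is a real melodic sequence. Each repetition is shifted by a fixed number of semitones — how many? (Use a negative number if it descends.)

The 2-note cells begin on E4, B3, F#3 — each down a 4th from the last.
E4 to B3 spans -5 semitones.

-5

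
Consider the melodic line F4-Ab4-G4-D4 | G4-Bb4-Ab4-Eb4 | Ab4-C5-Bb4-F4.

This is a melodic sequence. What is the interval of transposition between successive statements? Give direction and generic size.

up a 2nd

Taking 4-note groups, the heads are F4, G4, Ab4: the pattern moves up a 2nd.
F4 to G4 is up a 2nd.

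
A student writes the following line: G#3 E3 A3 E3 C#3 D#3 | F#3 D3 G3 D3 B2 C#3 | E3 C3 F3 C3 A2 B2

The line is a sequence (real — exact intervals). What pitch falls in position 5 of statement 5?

F2

With 6-note cells, note 5 of each statement runs C#3, B2, A2.
Extending down a 2nd: G2 → F2.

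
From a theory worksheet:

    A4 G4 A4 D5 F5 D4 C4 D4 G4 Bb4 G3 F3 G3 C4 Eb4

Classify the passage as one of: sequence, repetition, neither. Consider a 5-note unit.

Each 5-note cell is the previous one transposed down a 5th.

sequence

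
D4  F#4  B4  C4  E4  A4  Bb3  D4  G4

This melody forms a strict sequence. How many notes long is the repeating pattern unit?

9 notes total. Splitting into 3 groups of 3:
D4 F#4 B4 | C4 E4 A4 | Bb3 D4 G4
That's a consistent down a 2nd shift per cell, and no other grouping gives one.

3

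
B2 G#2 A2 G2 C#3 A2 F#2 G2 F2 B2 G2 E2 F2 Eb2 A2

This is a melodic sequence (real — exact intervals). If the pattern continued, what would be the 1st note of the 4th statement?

F2

With 5-note cells, note 1 of each statement runs B2, A2, G2.
One more down a 2nd gives F2.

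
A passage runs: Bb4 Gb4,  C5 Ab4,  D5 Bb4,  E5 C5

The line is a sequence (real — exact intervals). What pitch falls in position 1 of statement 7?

A#5

Grouping in 2s, the 1st note of each cell is Bb4, C5, D5, E5.
Each moves up a 2nd. Continuing: F#5 → G#5 → A#5.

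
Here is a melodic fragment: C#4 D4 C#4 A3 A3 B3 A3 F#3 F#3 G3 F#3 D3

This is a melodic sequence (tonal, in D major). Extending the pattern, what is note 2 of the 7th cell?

F#2

With 4-note cells, note 2 of each statement runs D4, B3, G3.
Each moves down a 3rd. Continuing: E3 → C#3 → A2 → F#2.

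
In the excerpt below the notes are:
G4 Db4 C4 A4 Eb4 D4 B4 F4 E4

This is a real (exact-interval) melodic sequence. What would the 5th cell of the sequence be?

D#5 A4 G#4

The 3-note cells begin on G4, A4, B4 — each up a 2nd from the last.
Carrying on: C#5 → D#5.
Statement 5 starts on D#5 and keeps the same exact contour: D#5 A4 G#4.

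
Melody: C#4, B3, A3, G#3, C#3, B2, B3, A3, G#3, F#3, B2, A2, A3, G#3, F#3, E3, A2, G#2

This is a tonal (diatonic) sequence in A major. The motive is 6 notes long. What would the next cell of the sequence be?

With a 6-note motive the entries are C#4, B3, A3, each down a 2nd from the previous.
From G#3 the diatonic shape gives G#3 F#3 E3 D3 G#2 F#2.

G#3 F#3 E3 D3 G#2 F#2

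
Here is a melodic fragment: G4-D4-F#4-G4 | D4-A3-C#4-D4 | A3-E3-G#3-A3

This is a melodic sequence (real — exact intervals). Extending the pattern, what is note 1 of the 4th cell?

Grouping in 4s, the 1st note of each cell is G4, D4, A3.
Each moves down a 4th; the next is E3.

E3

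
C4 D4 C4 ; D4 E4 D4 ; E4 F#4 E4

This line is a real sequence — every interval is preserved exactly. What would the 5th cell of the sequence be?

G#4 A#4 G#4

The 3-note cells begin on C4, D4, E4 — each up a 2nd from the last.
Extending up a 2nd: F#4 → G#4.
So cell 5 is G#4 A#4 G#4.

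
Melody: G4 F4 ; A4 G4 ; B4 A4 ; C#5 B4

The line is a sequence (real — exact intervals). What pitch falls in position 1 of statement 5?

With 2-note cells, note 1 of each statement runs G4, A4, B4, C#5.
Each moves up a 2nd; the next is D#5.

D#5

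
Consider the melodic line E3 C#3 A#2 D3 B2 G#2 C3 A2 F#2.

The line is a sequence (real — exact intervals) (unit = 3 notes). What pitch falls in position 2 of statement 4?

The unit is 3 notes. Position-2 pitches of the 3 shown cells: C#3, B2, A2.
One more down a 2nd gives G2.

G2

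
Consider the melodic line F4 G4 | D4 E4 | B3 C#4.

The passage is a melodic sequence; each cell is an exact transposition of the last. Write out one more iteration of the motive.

G#3 A#3

The 2-note cells begin on F4, D4, B3 — each down a 3rd from the last.
So cell 4 is G#3 A#3.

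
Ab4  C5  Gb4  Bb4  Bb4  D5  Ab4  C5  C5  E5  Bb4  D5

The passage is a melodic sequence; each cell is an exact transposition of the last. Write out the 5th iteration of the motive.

The 4-note cells begin on Ab4, Bb4, C5 — each up a 2nd from the last.
Extending up a 2nd: D5 → E5.
Statement 5 starts on E5 and keeps the same exact contour: E5 G#5 D5 F#5.

E5 G#5 D5 F#5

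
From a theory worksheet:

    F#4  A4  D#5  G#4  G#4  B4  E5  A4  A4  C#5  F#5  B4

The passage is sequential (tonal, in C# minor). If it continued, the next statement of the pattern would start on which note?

With a 4-note motive the entries are F#4, G#4, A4, each up a 2nd from the previous.
The next head, up a 2nd from A4, is B4.

B4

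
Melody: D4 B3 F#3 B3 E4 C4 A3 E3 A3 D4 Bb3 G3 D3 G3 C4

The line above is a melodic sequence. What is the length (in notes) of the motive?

5

There are 15 notes; a 5-note unit gives 3 cells:
D4 B3 F#3 B3 E4 | C4 A3 E3 A3 D4 | Bb3 G3 D3 G3 C4
Each cell is the previous one down a 2nd — so the unit is 5 notes.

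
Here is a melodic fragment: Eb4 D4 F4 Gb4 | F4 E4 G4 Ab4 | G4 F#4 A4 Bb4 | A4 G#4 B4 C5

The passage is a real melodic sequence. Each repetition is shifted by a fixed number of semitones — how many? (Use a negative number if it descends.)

The 4-note cells begin on Eb4, F4, G4, A4 — each up a 2nd from the last.
Eb4 to F4 spans +2 semitones.

2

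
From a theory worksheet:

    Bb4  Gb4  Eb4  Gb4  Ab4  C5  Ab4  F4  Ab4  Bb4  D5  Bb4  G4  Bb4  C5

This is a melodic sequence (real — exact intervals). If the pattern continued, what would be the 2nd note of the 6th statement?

E5

The unit is 5 notes. Position-2 pitches of the 3 shown cells: Gb4, Ab4, Bb4.
Carrying that up a 2nd forward: C5 → D5 → E5.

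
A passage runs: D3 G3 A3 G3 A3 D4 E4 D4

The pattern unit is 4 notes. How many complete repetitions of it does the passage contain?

8 notes in groups of 4 gives 8/4 = 2 statements.
Starts: D3, A3 — each up a 5th.

2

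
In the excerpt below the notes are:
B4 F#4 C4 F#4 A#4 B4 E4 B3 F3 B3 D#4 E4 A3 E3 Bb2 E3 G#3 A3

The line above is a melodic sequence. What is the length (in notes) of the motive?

6

18 notes total. Splitting into 3 groups of 6:
B4 F#4 C4 F#4 A#4 B4 | E4 B3 F3 B3 D#4 E4 | A3 E3 Bb2 E3 G#3 A3
Each cell is the previous one down a 5th — so the unit is 6 notes.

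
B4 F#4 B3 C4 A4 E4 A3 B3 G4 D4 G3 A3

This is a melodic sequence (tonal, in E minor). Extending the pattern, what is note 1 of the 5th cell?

E4

Grouping in 4s, the 1st note of each cell is B4, A4, G4.
Each moves down a 2nd. Continuing: F#4 → E4.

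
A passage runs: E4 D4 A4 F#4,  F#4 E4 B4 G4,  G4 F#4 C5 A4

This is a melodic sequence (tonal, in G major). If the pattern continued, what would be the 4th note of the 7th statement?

The unit is 4 notes. Position-4 pitches of the 3 shown cells: F#4, G4, A4.
Each moves up a 2nd. Continuing: B4 → C5 → D5 → E5.

E5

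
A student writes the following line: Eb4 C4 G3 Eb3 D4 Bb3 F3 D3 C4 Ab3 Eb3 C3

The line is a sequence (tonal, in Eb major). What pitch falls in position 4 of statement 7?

The unit is 4 notes. Position-4 pitches of the 3 shown cells: Eb3, D3, C3.
Carrying that down a 2nd forward: Bb2 → Ab2 → G2 → F2.

F2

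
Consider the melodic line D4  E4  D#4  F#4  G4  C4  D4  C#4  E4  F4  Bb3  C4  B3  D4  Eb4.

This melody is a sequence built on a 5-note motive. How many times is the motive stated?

15 notes in groups of 5 gives 15/5 = 3 statements.
Starts: D4, C4, Bb3 — each down a 2nd.

3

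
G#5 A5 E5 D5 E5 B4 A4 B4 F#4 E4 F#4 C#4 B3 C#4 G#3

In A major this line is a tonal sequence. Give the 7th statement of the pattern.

C#3 D3 A2

Taking 3-note groups, the heads are G#5, D5, A4, E4, B3: the pattern moves down a 4th.
Carrying on: F#3 → C#3.
So cell 7 is C#3 D3 A2.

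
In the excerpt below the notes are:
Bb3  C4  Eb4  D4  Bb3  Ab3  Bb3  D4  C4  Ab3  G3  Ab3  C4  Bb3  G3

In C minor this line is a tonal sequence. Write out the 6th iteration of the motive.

D3 Eb3 G3 F3 D3

Unit = 5 notes; the statements start on Bb3, Ab3, G3, moving down a 2nd each time.
Carrying on: F3 → Eb3 → D3.
So cell 6 is D3 Eb3 G3 F3 D3.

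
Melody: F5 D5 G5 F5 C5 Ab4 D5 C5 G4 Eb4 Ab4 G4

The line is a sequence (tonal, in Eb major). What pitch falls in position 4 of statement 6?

With 4-note cells, note 4 of each statement runs F5, C5, G4.
Carrying that down a 4th forward: D4 → Ab3 → Eb3.

Eb3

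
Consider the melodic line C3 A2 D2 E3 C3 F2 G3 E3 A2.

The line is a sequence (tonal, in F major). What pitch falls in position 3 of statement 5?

Grouping in 3s, the 3rd note of each cell is D2, F2, A2.
Extending up a 3rd: C3 → E3.

E3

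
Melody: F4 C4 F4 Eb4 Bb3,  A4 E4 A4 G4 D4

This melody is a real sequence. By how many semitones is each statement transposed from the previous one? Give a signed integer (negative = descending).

4

Taking 5-note groups, the heads are F4, A4: the pattern moves up a 3rd.
F4 to A4 spans +4 semitones.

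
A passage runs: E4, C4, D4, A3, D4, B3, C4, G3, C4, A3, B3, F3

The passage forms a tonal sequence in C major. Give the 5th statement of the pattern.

A3 F3 G3 D3

Unit = 4 notes; the statements start on E4, D4, C4, moving down a 2nd each time.
Extending down a 2nd: B3 → A3.
So cell 5 is A3 F3 G3 D3.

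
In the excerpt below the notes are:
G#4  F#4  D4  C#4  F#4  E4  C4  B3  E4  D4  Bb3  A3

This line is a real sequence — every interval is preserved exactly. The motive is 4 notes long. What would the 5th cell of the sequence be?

C4 Bb3 Gb3 F3

Unit = 4 notes; the statements start on G#4, F#4, E4, moving down a 2nd each time.
Continuing the starts: D4 → C4.
So cell 5 is C4 Bb3 Gb3 F3.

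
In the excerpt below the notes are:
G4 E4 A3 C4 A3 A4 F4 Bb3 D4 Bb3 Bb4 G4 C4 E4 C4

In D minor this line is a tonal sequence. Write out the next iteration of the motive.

The 5-note cells begin on G4, A4, Bb4 — each up a 2nd from the last.
Statement 4 starts on C5 and keeps the same diatonic contour: C5 A4 D4 F4 D4.

C5 A4 D4 F4 D4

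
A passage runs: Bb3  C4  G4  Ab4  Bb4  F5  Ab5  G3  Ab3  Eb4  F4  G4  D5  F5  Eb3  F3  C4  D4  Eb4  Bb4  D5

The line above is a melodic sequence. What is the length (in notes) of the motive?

7

21 notes total. Splitting into 3 groups of 7:
Bb3 C4 G4 Ab4 Bb4 F5 Ab5 | G3 Ab3 Eb4 F4 G4 D5 F5 | Eb3 F3 C4 D4 Eb4 Bb4 D5
Each cell is the previous one down a 3rd — so the unit is 7 notes.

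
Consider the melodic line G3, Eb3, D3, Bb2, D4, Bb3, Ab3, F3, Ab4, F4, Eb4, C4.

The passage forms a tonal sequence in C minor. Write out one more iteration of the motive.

Unit = 4 notes; the statements start on G3, D4, Ab4, moving up a 5th each time.
Statement 4 starts on Eb5 and keeps the same diatonic contour: Eb5 C5 Bb4 G4.

Eb5 C5 Bb4 G4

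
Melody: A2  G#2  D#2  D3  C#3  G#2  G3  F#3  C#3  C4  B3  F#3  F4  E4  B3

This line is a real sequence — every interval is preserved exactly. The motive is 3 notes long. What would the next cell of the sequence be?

Bb4 A4 E4

With a 3-note motive the entries are A2, D3, G3, C4, F4, each up a 4th from the previous.
From Bb4 the exact shape gives Bb4 A4 E4.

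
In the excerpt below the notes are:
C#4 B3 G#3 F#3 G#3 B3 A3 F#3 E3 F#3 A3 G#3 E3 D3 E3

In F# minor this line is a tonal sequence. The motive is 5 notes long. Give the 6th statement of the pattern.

Taking 5-note groups, the heads are C#4, B3, A3: the pattern moves down a 2nd.
Continuing the starts: G#3 → F#3 → E3.
So cell 6 is E3 D3 B2 A2 B2.

E3 D3 B2 A2 B2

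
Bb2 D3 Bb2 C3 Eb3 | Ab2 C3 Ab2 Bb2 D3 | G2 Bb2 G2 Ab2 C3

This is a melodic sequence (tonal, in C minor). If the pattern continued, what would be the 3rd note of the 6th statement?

With 5-note cells, note 3 of each statement runs Bb2, Ab2, G2.
Carrying that down a 2nd forward: F2 → Eb2 → D2.

D2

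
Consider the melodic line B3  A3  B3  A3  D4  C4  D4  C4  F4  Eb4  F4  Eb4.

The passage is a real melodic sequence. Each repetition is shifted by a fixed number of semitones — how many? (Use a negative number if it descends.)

3

The 4-note cells begin on B3, D4, F4 — each up a 3rd from the last.
B3 to D4 spans +3 semitones.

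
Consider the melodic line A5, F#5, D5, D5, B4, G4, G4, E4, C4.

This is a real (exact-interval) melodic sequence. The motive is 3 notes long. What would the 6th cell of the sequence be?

Bb2 G2 Eb2

The 3-note cells begin on A5, D5, G4 — each down a 5th from the last.
Extending down a 5th: C4 → F3 → Bb2.
So cell 6 is Bb2 G2 Eb2.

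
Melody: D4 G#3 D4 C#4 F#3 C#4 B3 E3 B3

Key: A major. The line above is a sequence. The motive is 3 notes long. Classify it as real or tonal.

Every note is diatonic to A major.
Cell 1 has -6 semitones from note 1 to 2, but cell 2 has -7 — the interval quality changes while the contour stays the same, which is the hallmark of a tonal sequence.

tonal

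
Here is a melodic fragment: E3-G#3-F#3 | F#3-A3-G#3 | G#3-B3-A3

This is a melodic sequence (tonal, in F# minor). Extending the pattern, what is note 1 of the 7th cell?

Grouping in 3s, the 1st note of each cell is E3, F#3, G#3.
Extending up a 2nd: A3 → B3 → C#4 → D4.

D4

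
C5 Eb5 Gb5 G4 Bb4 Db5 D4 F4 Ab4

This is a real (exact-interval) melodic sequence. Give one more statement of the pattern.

A3 C4 Eb4

Taking 3-note groups, the heads are C5, G4, D4: the pattern moves down a 4th.
From A3 the exact shape gives A3 C4 Eb4.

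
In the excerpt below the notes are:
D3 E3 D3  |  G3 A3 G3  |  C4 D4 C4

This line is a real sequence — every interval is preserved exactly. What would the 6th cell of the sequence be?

Unit = 3 notes; the statements start on D3, G3, C4, moving up a 4th each time.
Extending up a 4th: F4 → Bb4 → Eb5.
So cell 6 is Eb5 F5 Eb5.

Eb5 F5 Eb5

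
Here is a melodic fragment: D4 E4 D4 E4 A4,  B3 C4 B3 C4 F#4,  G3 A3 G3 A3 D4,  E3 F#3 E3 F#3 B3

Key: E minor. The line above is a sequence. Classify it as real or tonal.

Every note is diatonic to E minor.
Cell 1 has +2 semitones from note 1 to 2, but cell 2 has +1 — the interval quality changes while the contour stays the same, which is the hallmark of a tonal sequence.

tonal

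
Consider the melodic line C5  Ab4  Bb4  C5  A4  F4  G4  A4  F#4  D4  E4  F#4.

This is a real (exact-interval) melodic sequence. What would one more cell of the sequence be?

With a 4-note motive the entries are C5, A4, F#4, each down a 3rd from the previous.
So cell 4 is D#4 B3 C#4 D#4.

D#4 B3 C#4 D#4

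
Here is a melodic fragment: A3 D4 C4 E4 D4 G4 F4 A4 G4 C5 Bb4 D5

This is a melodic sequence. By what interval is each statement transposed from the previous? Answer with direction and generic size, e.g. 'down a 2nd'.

Unit = 4 notes; the statements start on A3, D4, G4, moving up a 4th each time.
From A3 to D4: up a 4th.

up a 4th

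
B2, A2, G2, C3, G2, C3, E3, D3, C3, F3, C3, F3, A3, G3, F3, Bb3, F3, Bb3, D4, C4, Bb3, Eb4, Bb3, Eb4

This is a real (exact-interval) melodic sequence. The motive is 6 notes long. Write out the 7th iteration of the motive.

The 6-note cells begin on B2, E3, A3, D4 — each up a 4th from the last.
Extending up a 4th: G4 → C5 → F5.
Statement 7 starts on F5 and keeps the same exact contour: F5 Eb5 Db5 Gb5 Db5 Gb5.

F5 Eb5 Db5 Gb5 Db5 Gb5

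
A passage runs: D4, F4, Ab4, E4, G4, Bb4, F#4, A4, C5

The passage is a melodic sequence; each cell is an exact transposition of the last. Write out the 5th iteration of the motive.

A#4 C#5 E5

The 3-note cells begin on D4, E4, F#4 — each up a 2nd from the last.
Extending up a 2nd: G#4 → A#4.
From A#4 the exact shape gives A#4 C#5 E5.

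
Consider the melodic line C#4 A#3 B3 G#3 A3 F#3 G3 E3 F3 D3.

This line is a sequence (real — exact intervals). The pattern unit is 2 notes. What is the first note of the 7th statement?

Taking 2-note groups, the heads are C#4, B3, A3, G3, F3: the pattern moves down a 2nd.
Continuing: Eb3 → Db3. Statement 7 starts on Db3.

Db3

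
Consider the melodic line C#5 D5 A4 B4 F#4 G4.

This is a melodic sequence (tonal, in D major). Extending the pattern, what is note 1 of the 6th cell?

G3

The unit is 2 notes. Position-1 pitches of the 3 shown cells: C#5, A4, F#4.
Extending down a 3rd: D4 → B3 → G3.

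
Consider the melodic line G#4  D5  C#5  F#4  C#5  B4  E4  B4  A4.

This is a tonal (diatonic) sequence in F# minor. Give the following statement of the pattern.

With a 3-note motive the entries are G#4, F#4, E4, each down a 2nd from the previous.
Statement 4 starts on D4 and keeps the same diatonic contour: D4 A4 G#4.

D4 A4 G#4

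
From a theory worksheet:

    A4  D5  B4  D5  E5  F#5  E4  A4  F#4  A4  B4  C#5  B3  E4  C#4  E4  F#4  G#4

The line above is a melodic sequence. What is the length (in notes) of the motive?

18 notes total. Splitting into 3 groups of 6:
A4 D5 B4 D5 E5 F#5 | E4 A4 F#4 A4 B4 C#5 | B3 E4 C#4 E4 F#4 G#4
Every group is a transposition down a 4th of the one before; no shorter unit works.

6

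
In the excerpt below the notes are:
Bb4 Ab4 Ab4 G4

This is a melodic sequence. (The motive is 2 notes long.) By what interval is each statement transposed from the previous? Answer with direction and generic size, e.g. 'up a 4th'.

Unit = 2 notes; the statements start on Bb4, Ab4, moving down a 2nd each time.
From Bb4 to Ab4: down a 2nd.

down a 2nd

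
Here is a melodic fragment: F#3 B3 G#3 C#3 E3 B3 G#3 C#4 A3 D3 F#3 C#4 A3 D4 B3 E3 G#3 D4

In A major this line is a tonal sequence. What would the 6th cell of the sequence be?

Taking 6-note groups, the heads are F#3, G#3, A3: the pattern moves up a 2nd.
Continuing the starts: B3 → C#4 → D4.
Statement 6 starts on D4 and keeps the same diatonic contour: D4 G#4 E4 A3 C#4 G#4.

D4 G#4 E4 A3 C#4 G#4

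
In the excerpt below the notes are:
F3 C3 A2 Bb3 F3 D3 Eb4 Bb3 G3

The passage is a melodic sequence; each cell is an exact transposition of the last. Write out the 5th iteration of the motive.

Unit = 3 notes; the statements start on F3, Bb3, Eb4, moving up a 4th each time.
Continuing the starts: Ab4 → Db5.
So cell 5 is Db5 Ab4 F4.

Db5 Ab4 F4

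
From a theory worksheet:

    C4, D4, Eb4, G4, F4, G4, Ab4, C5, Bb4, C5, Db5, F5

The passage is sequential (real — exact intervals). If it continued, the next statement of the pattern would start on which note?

Taking 4-note groups, the heads are C4, F4, Bb4: the pattern moves up a 4th.
The next head, up a 4th from Bb4, is Eb5.

Eb5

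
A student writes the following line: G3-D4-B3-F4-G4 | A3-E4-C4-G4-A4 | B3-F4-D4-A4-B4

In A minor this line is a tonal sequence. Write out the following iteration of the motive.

With a 5-note motive the entries are G3, A3, B3, each up a 2nd from the previous.
Statement 4 starts on C4 and keeps the same diatonic contour: C4 G4 E4 B4 C5.

C4 G4 E4 B4 C5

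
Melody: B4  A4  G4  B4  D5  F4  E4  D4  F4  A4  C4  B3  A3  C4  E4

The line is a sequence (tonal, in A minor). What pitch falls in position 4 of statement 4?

Grouping in 5s, the 4th note of each cell is B4, F4, C4.
One more down a 4th gives G3.

G3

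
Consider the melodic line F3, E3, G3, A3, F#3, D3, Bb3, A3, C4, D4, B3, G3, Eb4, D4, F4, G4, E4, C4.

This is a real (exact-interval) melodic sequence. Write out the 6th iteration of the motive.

Gb5 F5 Ab5 Bb5 G5 Eb5

With a 6-note motive the entries are F3, Bb3, Eb4, each up a 4th from the previous.
Extending up a 4th: Ab4 → Db5 → Gb5.
Statement 6 starts on Gb5 and keeps the same exact contour: Gb5 F5 Ab5 Bb5 G5 Eb5.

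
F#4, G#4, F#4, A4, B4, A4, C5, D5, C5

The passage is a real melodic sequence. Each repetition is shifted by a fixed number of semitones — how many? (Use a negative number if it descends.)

With a 3-note motive the entries are F#4, A4, C5, each up a 3rd from the previous.
F#4 to A4 spans +3 semitones.

3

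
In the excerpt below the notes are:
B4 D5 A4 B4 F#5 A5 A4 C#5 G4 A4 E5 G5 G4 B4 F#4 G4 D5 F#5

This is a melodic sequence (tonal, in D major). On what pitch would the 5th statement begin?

E4

With a 6-note motive the entries are B4, A4, G4, each down a 2nd from the previous.
Continuing: F#4 → E4. Statement 5 starts on E4.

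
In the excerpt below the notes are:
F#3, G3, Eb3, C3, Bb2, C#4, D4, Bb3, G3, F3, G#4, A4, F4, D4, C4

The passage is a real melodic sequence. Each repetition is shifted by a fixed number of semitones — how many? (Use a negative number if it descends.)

7

The 5-note cells begin on F#3, C#4, G#4 — each up a 5th from the last.
F#3 to C#4 spans +7 semitones.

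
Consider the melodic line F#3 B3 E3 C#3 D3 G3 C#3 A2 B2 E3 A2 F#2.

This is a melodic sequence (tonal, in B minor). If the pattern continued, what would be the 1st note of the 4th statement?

G2

The unit is 4 notes. Position-1 pitches of the 3 shown cells: F#3, D3, B2.
One more down a 3rd gives G2.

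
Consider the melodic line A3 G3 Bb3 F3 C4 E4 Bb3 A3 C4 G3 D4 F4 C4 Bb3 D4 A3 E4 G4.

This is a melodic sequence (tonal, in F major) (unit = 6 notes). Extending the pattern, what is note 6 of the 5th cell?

With 6-note cells, note 6 of each statement runs E4, F4, G4.
Extending up a 2nd: A4 → Bb4.

Bb4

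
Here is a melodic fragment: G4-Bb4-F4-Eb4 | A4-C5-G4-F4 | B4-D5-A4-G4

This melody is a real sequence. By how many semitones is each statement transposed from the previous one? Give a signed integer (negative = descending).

2

Taking 4-note groups, the heads are G4, A4, B4: the pattern moves up a 2nd.
G4 to A4 spans +2 semitones.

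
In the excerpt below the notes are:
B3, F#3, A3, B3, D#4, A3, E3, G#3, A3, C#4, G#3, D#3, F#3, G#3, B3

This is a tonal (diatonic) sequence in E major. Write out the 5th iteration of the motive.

E3 B2 D#3 E3 G#3

The 5-note cells begin on B3, A3, G#3 — each down a 2nd from the last.
Continuing the starts: F#3 → E3.
Statement 5 starts on E3 and keeps the same diatonic contour: E3 B2 D#3 E3 G#3.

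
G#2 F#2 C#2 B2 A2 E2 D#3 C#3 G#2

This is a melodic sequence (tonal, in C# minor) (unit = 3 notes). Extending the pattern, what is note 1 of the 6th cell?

The unit is 3 notes. Position-1 pitches of the 3 shown cells: G#2, B2, D#3.
Each moves up a 3rd. Continuing: F#3 → A3 → C#4.

C#4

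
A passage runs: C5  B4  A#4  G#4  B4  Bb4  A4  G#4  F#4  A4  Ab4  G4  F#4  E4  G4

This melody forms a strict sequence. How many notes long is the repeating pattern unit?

Try groups of 5 (3 cells in 15 notes):
C5 B4 A#4 G#4 B4 | Bb4 A4 G#4 F#4 A4 | Ab4 G4 F#4 E4 G4
That's a consistent down a 2nd shift per cell, and no other grouping gives one.

5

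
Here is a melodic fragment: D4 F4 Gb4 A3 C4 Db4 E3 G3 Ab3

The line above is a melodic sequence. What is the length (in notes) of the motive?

Try groups of 3 (3 cells in 9 notes):
D4 F4 Gb4 | A3 C4 Db4 | E3 G3 Ab3
Each cell is the previous one down a 4th — so the unit is 3 notes.

3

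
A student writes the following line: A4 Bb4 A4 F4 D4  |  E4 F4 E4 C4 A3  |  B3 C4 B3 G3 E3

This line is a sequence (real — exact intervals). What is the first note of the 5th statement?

Unit = 5 notes; the statements start on A4, E4, B3, moving down a 4th each time.
Continuing: F#3 → C#3. Statement 5 starts on C#3.

C#3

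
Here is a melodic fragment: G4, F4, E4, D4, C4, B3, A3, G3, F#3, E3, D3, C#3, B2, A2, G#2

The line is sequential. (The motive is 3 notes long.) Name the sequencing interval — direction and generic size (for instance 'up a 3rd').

down a 4th

Taking 3-note groups, the heads are G4, D4, A3, E3, B2: the pattern moves down a 4th.
From G4 to D4: down a 4th.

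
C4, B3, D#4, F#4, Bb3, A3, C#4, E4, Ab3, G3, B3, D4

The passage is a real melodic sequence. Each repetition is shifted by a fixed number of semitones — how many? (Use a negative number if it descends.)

-2

Unit = 4 notes; the statements start on C4, Bb3, Ab3, moving down a 2nd each time.
C4→Bb3 is 58 − 60 = -2 semitones.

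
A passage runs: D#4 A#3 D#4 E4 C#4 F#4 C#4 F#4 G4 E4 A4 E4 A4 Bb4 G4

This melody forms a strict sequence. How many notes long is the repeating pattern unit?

5

There are 15 notes; a 5-note unit gives 3 cells:
D#4 A#3 D#4 E4 C#4 | F#4 C#4 F#4 G4 E4 | A4 E4 A4 Bb4 G4
Each cell is the previous one up a 3rd — so the unit is 5 notes.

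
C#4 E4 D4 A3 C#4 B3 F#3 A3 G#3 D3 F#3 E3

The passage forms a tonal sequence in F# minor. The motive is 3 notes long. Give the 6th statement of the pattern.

Taking 3-note groups, the heads are C#4, A3, F#3, D3: the pattern moves down a 3rd.
Continuing the starts: B2 → G#2.
So cell 6 is G#2 B2 A2.

G#2 B2 A2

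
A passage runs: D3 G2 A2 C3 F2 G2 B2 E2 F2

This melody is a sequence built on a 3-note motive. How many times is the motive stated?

9 notes in groups of 3 gives 9/3 = 3 statements.
Starts: D3, C3, B2 — each down a 2nd.

3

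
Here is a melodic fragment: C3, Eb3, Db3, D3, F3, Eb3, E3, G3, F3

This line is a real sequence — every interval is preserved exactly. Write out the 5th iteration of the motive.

Taking 3-note groups, the heads are C3, D3, E3: the pattern moves up a 2nd.
Carrying on: F#3 → G#3.
So cell 5 is G#3 B3 A3.

G#3 B3 A3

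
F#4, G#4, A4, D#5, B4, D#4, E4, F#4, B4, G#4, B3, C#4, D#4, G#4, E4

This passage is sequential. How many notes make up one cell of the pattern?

5

15 notes total. Splitting into 3 groups of 5:
F#4 G#4 A4 D#5 B4 | D#4 E4 F#4 B4 G#4 | B3 C#4 D#4 G#4 E4
Every group is a transposition down a 3rd of the one before; no shorter unit works.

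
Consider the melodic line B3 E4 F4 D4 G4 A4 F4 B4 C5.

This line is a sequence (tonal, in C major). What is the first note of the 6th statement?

E5

Unit = 3 notes; the statements start on B3, D4, F4, moving up a 3rd each time.
Extending the heads up a 3rd: A4 → C5 → E5.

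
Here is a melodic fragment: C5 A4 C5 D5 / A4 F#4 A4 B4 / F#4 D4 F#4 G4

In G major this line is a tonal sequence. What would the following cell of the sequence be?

Taking 4-note groups, the heads are C5, A4, F#4: the pattern moves down a 3rd.
So cell 4 is D4 B3 D4 E4.

D4 B3 D4 E4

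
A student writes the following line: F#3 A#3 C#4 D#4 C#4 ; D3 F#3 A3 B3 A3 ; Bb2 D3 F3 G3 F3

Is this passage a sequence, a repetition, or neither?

Each 5-note cell is the previous one transposed down a 3rd.

sequence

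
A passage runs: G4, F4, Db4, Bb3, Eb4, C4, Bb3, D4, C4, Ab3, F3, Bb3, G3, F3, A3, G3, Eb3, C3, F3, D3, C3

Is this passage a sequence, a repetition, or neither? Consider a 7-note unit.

Each 7-note cell is the previous one transposed down a 4th.

sequence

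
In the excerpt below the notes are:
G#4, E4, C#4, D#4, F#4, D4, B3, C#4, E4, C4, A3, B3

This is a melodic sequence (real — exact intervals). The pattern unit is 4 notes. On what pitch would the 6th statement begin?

Bb3

Taking 4-note groups, the heads are G#4, F#4, E4: the pattern moves down a 2nd.
Continuing: D4 → C4 → Bb3. Statement 6 starts on Bb3.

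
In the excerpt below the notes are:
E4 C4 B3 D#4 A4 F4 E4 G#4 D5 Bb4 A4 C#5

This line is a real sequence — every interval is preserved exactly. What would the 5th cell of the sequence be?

Taking 4-note groups, the heads are E4, A4, D5: the pattern moves up a 4th.
Continuing the starts: G5 → C6.
From C6 the exact shape gives C6 Ab5 G5 B5.

C6 Ab5 G5 B5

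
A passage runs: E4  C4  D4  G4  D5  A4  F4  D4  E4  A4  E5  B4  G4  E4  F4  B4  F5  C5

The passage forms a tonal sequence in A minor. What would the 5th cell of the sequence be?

B4 G4 A4 D5 A5 E5

Unit = 6 notes; the statements start on E4, F4, G4, moving up a 2nd each time.
Extending up a 2nd: A4 → B4.
From B4 the diatonic shape gives B4 G4 A4 D5 A5 E5.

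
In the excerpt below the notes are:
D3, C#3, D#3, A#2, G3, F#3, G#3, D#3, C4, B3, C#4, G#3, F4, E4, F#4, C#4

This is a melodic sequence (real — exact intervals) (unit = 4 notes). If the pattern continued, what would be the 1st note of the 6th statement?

With 4-note cells, note 1 of each statement runs D3, G3, C4, F4.
Carrying that up a 4th forward: Bb4 → Eb5.

Eb5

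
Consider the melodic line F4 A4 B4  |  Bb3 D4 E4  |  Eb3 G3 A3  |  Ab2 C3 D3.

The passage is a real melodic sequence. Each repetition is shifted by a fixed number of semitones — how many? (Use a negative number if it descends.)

-7

With a 3-note motive the entries are F4, Bb3, Eb3, Ab2, each down a 5th from the previous.
F4 to Bb3 spans -7 semitones.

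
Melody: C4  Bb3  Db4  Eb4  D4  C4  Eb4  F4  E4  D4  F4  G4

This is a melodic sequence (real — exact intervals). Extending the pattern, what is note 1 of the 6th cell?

The unit is 4 notes. Position-1 pitches of the 3 shown cells: C4, D4, E4.
Each moves up a 2nd. Continuing: F#4 → G#4 → A#4.

A#4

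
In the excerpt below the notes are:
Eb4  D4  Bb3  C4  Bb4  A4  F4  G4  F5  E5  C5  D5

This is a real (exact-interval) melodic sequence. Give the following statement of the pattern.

Unit = 4 notes; the statements start on Eb4, Bb4, F5, moving up a 5th each time.
So cell 4 is C6 B5 G5 A5.

C6 B5 G5 A5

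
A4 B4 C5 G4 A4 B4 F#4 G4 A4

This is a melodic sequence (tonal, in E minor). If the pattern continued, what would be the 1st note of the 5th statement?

D4

With 3-note cells, note 1 of each statement runs A4, G4, F#4.
Each moves down a 2nd. Continuing: E4 → D4.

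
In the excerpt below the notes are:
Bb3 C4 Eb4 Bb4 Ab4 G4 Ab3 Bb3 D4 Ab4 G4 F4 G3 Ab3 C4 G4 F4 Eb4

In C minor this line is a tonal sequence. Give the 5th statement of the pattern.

Eb3 F3 Ab3 Eb4 D4 C4

With a 6-note motive the entries are Bb3, Ab3, G3, each down a 2nd from the previous.
Continuing the starts: F3 → Eb3.
So cell 5 is Eb3 F3 Ab3 Eb4 D4 C4.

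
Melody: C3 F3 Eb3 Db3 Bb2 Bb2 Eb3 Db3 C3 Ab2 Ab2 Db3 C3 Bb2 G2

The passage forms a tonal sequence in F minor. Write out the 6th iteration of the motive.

Eb2 Ab2 G2 F2 Db2

Unit = 5 notes; the statements start on C3, Bb2, Ab2, moving down a 2nd each time.
Carrying on: G2 → F2 → Eb2.
From Eb2 the diatonic shape gives Eb2 Ab2 G2 F2 Db2.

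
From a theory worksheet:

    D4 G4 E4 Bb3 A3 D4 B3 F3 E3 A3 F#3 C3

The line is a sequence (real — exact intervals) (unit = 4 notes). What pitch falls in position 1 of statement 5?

F#2

With 4-note cells, note 1 of each statement runs D4, A3, E3.
Carrying that down a 4th forward: B2 → F#2.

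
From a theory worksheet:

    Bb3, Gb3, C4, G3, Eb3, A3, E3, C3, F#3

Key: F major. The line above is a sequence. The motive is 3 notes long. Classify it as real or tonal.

Each cell has the same semitone pattern (-4, 6) — intervals are preserved exactly.
And Gb3 lies outside F major, so the sequence is real rather than tonal.

real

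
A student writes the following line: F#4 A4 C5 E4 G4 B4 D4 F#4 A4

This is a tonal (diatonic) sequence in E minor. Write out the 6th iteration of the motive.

Taking 3-note groups, the heads are F#4, E4, D4: the pattern moves down a 2nd.
Carrying on: C4 → B3 → A3.
Statement 6 starts on A3 and keeps the same diatonic contour: A3 C4 E4.

A3 C4 E4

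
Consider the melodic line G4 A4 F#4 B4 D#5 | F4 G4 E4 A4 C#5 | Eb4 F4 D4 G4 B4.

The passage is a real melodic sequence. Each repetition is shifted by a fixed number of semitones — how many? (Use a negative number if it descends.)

-2

Taking 5-note groups, the heads are G4, F4, Eb4: the pattern moves down a 2nd.
G4 to F4 spans -2 semitones.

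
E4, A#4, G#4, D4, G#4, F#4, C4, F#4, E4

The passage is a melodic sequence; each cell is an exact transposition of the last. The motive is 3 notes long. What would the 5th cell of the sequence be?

Ab3 D4 C4

With a 3-note motive the entries are E4, D4, C4, each down a 2nd from the previous.
Carrying on: Bb3 → Ab3.
From Ab3 the exact shape gives Ab3 D4 C4.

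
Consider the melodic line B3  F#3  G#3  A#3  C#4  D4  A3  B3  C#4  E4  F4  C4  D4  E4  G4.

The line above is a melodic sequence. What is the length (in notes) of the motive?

5

15 notes total. Splitting into 3 groups of 5:
B3 F#3 G#3 A#3 C#4 | D4 A3 B3 C#4 E4 | F4 C4 D4 E4 G4
That's a consistent up a 3rd shift per cell, and no other grouping gives one.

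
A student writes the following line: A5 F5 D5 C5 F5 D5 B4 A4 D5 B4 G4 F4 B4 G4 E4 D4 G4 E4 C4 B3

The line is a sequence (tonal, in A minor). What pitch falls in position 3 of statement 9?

B2

Grouping in 4s, the 3rd note of each cell is D5, B4, G4, E4, C4.
Each moves down a 3rd. Continuing: A3 → F3 → D3 → B2.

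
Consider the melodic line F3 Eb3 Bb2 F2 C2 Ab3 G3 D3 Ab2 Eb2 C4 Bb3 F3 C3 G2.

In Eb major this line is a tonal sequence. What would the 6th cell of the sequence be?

Unit = 5 notes; the statements start on F3, Ab3, C4, moving up a 3rd each time.
Carrying on: Eb4 → G4 → Bb4.
Statement 6 starts on Bb4 and keeps the same diatonic contour: Bb4 Ab4 Eb4 Bb3 F3.

Bb4 Ab4 Eb4 Bb3 F3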